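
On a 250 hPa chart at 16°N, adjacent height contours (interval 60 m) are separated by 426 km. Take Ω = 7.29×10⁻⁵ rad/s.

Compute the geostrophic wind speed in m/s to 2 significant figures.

Coriolis parameter at 16°N:
f = 2Ω sin φ = 2 × 7.29×10⁻⁵ × sin 16° = 4.02×10⁻⁵ s⁻¹
Height gradient: |∂Z/∂n| = 60 m / 426000 m = 1.41×10⁻⁴
On a pressure surface, geostrophic balance gives V_g = (g/f)|∂Z/∂n|:
V_g = 9.81 × 1.41×10⁻⁴ / 4.02×10⁻⁵ = 34.4 m/s

34 m/s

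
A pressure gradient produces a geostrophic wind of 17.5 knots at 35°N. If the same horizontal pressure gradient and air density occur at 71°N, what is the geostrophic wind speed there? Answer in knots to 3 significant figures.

10.6 knots

With the same pressure gradient and density, V_g ∝ 1/f ∝ 1/sin φ.
V₂ = V₁ · sin φ₁ / sin φ₂ = 17.5 × sin 35° / sin 71°
V₂ = 17.5 × 0.5736/0.9455 = 10.6 knots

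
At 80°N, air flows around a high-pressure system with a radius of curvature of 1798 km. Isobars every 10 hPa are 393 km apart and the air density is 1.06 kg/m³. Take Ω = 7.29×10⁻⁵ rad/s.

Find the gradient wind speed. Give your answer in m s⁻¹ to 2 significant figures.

Coriolis parameter at 80°N:
f = 2Ω sin φ = 2 × 7.29×10⁻⁵ × sin 80° = 1.44×10⁻⁴ s⁻¹
Pressure gradient: |∂P/∂n| = 1000 Pa / 393000 m = 2.54×10⁻³ Pa/m
Geostrophic speed: V_g = |∂P/∂n|/(fρ) = 2.54×10⁻³/(1.44×10⁻⁴ × 1.06) = 16.7 m/s
Around a high, pressure-gradient force acts outward with centrifugal, so Coriolis balances both:
fV = (1/ρ)|∂P/∂n| + V²/R  →  V² − fR·V + fR·V_g = 0
With fR = 1.44×10⁻⁴ × 1798×10³ m = 258 m/s:
V = [fR − √((fR)² − 4 fR V_g)]/2 = [258 − √(258² − 4×258×16.7)]/2 = 18 m/s
Supergeostrophic (V > V_g = 16.7 m/s), as expected around a high.

18 m s⁻¹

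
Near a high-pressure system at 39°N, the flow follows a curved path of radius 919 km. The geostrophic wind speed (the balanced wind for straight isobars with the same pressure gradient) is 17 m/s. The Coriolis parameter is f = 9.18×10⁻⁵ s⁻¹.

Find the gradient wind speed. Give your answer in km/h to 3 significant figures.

85.0 km/h

Around a high, pressure-gradient force acts outward with centrifugal, so Coriolis balances both:
fV = (1/ρ)|∂P/∂n| + V²/R  →  V² − fR·V + fR·V_g = 0
With fR = 9.18×10⁻⁵ × 919×10³ m = 84.4 m/s:
V = [fR − √((fR)² − 4 fR V_g)]/2 = [84.4 − √(84.4² − 4×84.4×17)]/2 = 23.6 m/s
Supergeostrophic (V > V_g = 17 m/s), as expected around a high.
Converting: 23.6 m/s × 3.6 = 85.0 km/h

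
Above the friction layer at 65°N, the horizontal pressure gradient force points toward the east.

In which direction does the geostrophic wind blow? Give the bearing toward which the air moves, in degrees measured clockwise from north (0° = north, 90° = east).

The pressure-gradient force points toward the east (bearing 090°).
Geostrophic balance: in the Northern Hemisphere the Coriolis force deflects motion to the right, so the geostrophic wind blows 90° to the right of the pressure-gradient force (low pressure on the left).
Rotating 090° by 90° clockwise gives 180° — the wind blows toward the south.

180°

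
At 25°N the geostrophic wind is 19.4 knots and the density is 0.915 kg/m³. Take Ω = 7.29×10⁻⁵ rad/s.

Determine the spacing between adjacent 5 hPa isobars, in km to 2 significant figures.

890 km

Coriolis parameter at 25°N:
f = 2Ω sin φ = 2 × 7.29×10⁻⁵ × sin 25° = 6.16×10⁻⁵ s⁻¹
Wind speed in SI: 19.4 knots = 9.98 m/s
Geostrophic balance rearranged: |∂P/∂n| = f ρ V_g
|∂P/∂n| = 6.16×10⁻⁵ × 0.915 × 9.98 = 5.63×10⁻⁴ Pa/m
Isobar spacing: Δn = ΔP/|∂P/∂n| = 500 Pa / 5.63×10⁻⁴ Pa/m = 888594 m ≈ 890 km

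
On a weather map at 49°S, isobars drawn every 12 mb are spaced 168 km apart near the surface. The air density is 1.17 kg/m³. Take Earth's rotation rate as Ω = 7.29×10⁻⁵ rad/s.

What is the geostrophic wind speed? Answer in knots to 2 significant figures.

Coriolis parameter at 49°S:
f = 2Ω sin φ = 2 × 7.29×10⁻⁵ × sin 49° = 1.10×10⁻⁴ s⁻¹
Pressure gradient: |∂P/∂n| = 1200 Pa / 168000 m = 7.14×10⁻³ Pa/m
Geostrophic balance (pressure-gradient force = Coriolis force):
V_g = (1/(fρ)) |∂P/∂n| = 7.14×10⁻³ / (1.10×10⁻⁴ × 1.17) = 55.5 m/s
Converting: 55.5 m/s × 1.944 = 110 knots

110 knots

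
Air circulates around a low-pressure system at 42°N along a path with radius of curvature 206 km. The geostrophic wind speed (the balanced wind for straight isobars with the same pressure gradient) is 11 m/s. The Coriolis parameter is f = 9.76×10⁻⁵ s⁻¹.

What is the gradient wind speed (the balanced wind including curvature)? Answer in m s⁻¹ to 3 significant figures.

Around a low, centrifugal force acts outward with Coriolis, so pressure-gradient force balances both:
(1/ρ)|∂P/∂n| = fV + V²/R  →  V² + fR·V − fR·V_g = 0
With fR = 9.76×10⁻⁵ × 206×10³ m = 20.1 m/s:
V = [−fR + √((fR)² + 4 fR V_g)]/2 = [−20.1 + √(20.1² + 4×20.1×11)]/2 = 7.9 m/s
Subgeostrophic (V < V_g = 11 m/s), as expected around a low.

7.90 m s⁻¹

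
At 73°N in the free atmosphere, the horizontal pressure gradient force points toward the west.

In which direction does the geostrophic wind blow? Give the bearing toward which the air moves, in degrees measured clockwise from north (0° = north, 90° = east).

The pressure-gradient force points toward the west (bearing 270°).
Geostrophic balance: in the Northern Hemisphere the Coriolis force deflects motion to the right, so the geostrophic wind blows 90° to the right of the pressure-gradient force (low pressure on the left).
Rotating 270° by 90° clockwise gives 000° — the wind blows toward the north.

000°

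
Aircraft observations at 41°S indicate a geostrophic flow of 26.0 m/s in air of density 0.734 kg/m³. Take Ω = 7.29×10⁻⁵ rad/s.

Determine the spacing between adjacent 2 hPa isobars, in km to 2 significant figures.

110 km

Coriolis parameter at 41°S:
f = 2Ω sin φ = 2 × 7.29×10⁻⁵ × sin 41° = 9.57×10⁻⁵ s⁻¹
Geostrophic balance rearranged: |∂P/∂n| = f ρ V_g
|∂P/∂n| = 9.57×10⁻⁵ × 0.734 × 26.0 = 1.83×10⁻³ Pa/m
Isobar spacing: Δn = ΔP/|∂P/∂n| = 200 Pa / 1.83×10⁻³ Pa/m = 109562 m ≈ 110 km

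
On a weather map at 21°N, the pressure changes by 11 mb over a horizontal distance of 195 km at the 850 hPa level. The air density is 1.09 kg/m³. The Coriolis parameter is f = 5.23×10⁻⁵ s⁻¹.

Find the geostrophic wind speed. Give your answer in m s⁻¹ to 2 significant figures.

99 m s⁻¹

Pressure gradient: |∂P/∂n| = 1100 Pa / 195000 m = 5.64×10⁻³ Pa/m
Geostrophic balance (pressure-gradient force = Coriolis force):
V_g = (1/(fρ)) |∂P/∂n| = 5.64×10⁻³ / (5.23×10⁻⁵ × 1.09) = 99.0 m/s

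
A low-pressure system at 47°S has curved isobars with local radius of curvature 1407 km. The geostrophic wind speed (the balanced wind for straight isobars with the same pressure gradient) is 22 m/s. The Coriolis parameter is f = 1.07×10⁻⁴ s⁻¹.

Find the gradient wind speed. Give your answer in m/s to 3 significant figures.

Around a low, centrifugal force acts outward with Coriolis, so pressure-gradient force balances both:
(1/ρ)|∂P/∂n| = fV + V²/R  →  V² + fR·V − fR·V_g = 0
With fR = 1.07×10⁻⁴ × 1407×10³ m = 151 m/s:
V = [−fR + √((fR)² + 4 fR V_g)]/2 = [−151 + √(151² + 4×151×22)]/2 = 19.5 m/s
Subgeostrophic (V < V_g = 22 m/s), as expected around a low.

19.5 m/s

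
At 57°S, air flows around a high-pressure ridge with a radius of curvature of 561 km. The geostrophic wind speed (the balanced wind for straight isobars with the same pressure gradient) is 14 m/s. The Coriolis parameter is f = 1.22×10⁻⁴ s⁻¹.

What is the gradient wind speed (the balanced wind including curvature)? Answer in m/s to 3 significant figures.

Around a high, pressure-gradient force acts outward with centrifugal, so Coriolis balances both:
fV = (1/ρ)|∂P/∂n| + V²/R  →  V² − fR·V + fR·V_g = 0
With fR = 1.22×10⁻⁴ × 561×10³ m = 68.4 m/s:
V = [fR − √((fR)² − 4 fR V_g)]/2 = [68.4 − √(68.4² − 4×68.4×14)]/2 = 19.6 m/s
Supergeostrophic (V > V_g = 14 m/s), as expected around a high.

19.6 m/s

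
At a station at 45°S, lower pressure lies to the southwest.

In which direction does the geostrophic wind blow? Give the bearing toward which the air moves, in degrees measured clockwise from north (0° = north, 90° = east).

The pressure-gradient force points toward the southwest (bearing 225°).
Geostrophic balance: in the Southern Hemisphere the Coriolis force deflects motion to the left, so the geostrophic wind blows 90° to the left of the pressure-gradient force (low pressure on the right).
Rotating 225° by 90° counterclockwise gives 135° — the wind blows toward the southeast.

135°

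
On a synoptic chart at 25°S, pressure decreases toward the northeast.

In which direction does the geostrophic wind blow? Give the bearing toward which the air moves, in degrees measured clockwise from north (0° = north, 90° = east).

The pressure-gradient force points toward the northeast (bearing 045°).
Geostrophic balance: in the Southern Hemisphere the Coriolis force deflects motion to the left, so the geostrophic wind blows 90° to the left of the pressure-gradient force (low pressure on the right).
Rotating 045° by 90° counterclockwise gives 315° — the wind blows toward the northwest.

315°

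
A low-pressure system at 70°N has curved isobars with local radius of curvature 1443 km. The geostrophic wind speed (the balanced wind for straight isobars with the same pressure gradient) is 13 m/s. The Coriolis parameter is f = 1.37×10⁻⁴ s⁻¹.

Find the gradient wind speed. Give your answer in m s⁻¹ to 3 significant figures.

12.2 m s⁻¹

Around a low, centrifugal force acts outward with Coriolis, so pressure-gradient force balances both:
(1/ρ)|∂P/∂n| = fV + V²/R  →  V² + fR·V − fR·V_g = 0
With fR = 1.37×10⁻⁴ × 1443×10³ m = 198 m/s:
V = [−fR + √((fR)² + 4 fR V_g)]/2 = [−198 + √(198² + 4×198×13)]/2 = 12.2 m/s
Subgeostrophic (V < V_g = 13 m/s), as expected around a low.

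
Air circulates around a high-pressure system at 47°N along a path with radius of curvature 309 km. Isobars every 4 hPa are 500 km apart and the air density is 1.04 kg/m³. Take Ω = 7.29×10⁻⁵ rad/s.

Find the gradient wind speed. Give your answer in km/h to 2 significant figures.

38 km/h

Coriolis parameter at 47°N:
f = 2Ω sin φ = 2 × 7.29×10⁻⁵ × sin 47° = 1.07×10⁻⁴ s⁻¹
Pressure gradient: |∂P/∂n| = 400 Pa / 500000 m = 8.00×10⁻⁴ Pa/m
Geostrophic speed: V_g = |∂P/∂n|/(fρ) = 8.00×10⁻⁴/(1.07×10⁻⁴ × 1.04) = 7.21 m/s
Around a high, pressure-gradient force acts outward with centrifugal, so Coriolis balances both:
fV = (1/ρ)|∂P/∂n| + V²/R  →  V² − fR·V + fR·V_g = 0
With fR = 1.07×10⁻⁴ × 309×10³ m = 32.9 m/s:
V = [fR − √((fR)² − 4 fR V_g)]/2 = [32.9 − √(32.9² − 4×32.9×7.21)]/2 = 10.7 m/s
Supergeostrophic (V > V_g = 7.21 m/s), as expected around a high.
Converting: 10.7 m/s × 3.6 = 38 km/h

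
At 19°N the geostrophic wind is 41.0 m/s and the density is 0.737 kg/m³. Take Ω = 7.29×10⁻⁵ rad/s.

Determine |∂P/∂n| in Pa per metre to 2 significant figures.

Coriolis parameter at 19°N:
f = 2Ω sin φ = 2 × 7.29×10⁻⁵ × sin 19° = 4.75×10⁻⁵ s⁻¹
Geostrophic balance rearranged: |∂P/∂n| = f ρ V_g
|∂P/∂n| = 4.75×10⁻⁵ × 0.737 × 41.0 = 1.43×10⁻³ Pa/m

1.4×10⁻³ Pa/m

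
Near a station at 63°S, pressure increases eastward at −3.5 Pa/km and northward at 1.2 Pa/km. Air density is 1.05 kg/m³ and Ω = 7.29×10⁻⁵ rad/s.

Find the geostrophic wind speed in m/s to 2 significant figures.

Coriolis parameter at 63°S:
f = 2Ω sin φ = 2 × 7.29×10⁻⁵ × sin 63° = 1.30×10⁻⁴ s⁻¹
In the Southern Hemisphere f is negative: f = −1.30×10⁻⁴ s⁻¹.
Component geostrophic relations (x east, y north):
u_g = −(1/(fρ)) ∂P/∂y,  v_g = (1/(fρ)) ∂P/∂x
u_g = −(1.2×10⁻³)/(−1.30×10⁻⁴ × 1.05) = 8.80 m/s;  v_g = (−3.5×10⁻³)/(−1.30×10⁻⁴ × 1.05) = 25.7 m/s
|V_g| = √(u_g² + v_g²) = 27.1 m/s

27 m/s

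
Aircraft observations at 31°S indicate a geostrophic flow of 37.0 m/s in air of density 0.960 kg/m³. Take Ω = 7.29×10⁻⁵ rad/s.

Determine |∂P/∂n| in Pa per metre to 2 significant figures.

Coriolis parameter at 31°S:
f = 2Ω sin φ = 2 × 7.29×10⁻⁵ × sin 31° = 7.51×10⁻⁵ s⁻¹
Geostrophic balance rearranged: |∂P/∂n| = f ρ V_g
|∂P/∂n| = 7.51×10⁻⁵ × 0.960 × 37.0 = 2.67×10⁻³ Pa/m

2.7×10⁻³ Pa/m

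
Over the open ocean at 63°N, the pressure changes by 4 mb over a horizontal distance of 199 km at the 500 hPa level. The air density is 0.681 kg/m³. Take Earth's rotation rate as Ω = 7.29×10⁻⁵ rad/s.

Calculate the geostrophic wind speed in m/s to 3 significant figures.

Coriolis parameter at 63°N:
f = 2Ω sin φ = 2 × 7.29×10⁻⁵ × sin 63° = 1.30×10⁻⁴ s⁻¹
Pressure gradient: |∂P/∂n| = 400 Pa / 199000 m = 2.01×10⁻³ Pa/m
Geostrophic balance (pressure-gradient force = Coriolis force):
V_g = (1/(fρ)) |∂P/∂n| = 2.01×10⁻³ / (1.30×10⁻⁴ × 0.681) = 22.7 m/s

22.7 m/s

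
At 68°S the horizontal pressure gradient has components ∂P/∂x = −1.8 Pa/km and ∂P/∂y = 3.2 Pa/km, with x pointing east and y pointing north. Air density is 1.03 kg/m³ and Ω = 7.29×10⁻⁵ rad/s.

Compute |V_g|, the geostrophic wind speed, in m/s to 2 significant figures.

Coriolis parameter at 68°S:
f = 2Ω sin φ = 2 × 7.29×10⁻⁵ × sin 68° = 1.35×10⁻⁴ s⁻¹
In the Southern Hemisphere f is negative: f = −1.35×10⁻⁴ s⁻¹.
Component geostrophic relations (x east, y north):
u_g = −(1/(fρ)) ∂P/∂y,  v_g = (1/(fρ)) ∂P/∂x
u_g = −(3.2×10⁻³)/(−1.35×10⁻⁴ × 1.03) = 23.0 m/s;  v_g = (−1.8×10⁻³)/(−1.35×10⁻⁴ × 1.03) = 12.9 m/s
|V_g| = √(u_g² + v_g²) = 26.4 m/s

26 m/s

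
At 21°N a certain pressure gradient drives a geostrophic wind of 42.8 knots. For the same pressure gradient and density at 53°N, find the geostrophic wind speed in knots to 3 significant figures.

19.2 knots

With the same pressure gradient and density, V_g ∝ 1/f ∝ 1/sin φ.
V₂ = V₁ · sin φ₁ / sin φ₂ = 42.8 × sin 21° / sin 53°
V₂ = 42.8 × 0.3584/0.7986 = 19.2 knots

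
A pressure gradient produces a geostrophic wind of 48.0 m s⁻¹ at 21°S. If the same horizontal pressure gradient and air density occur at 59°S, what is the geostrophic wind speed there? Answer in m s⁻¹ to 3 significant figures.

With the same pressure gradient and density, V_g ∝ 1/f ∝ 1/sin φ.
V₂ = V₁ · sin φ₁ / sin φ₂ = 48.0 × sin 21° / sin 59°
V₂ = 48.0 × 0.3584/0.8572 = 20.1 m s⁻¹

20.1 m s⁻¹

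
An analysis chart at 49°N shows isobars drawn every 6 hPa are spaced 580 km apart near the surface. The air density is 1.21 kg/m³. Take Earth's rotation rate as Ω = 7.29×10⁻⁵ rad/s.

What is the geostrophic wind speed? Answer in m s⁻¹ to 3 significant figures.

7.77 m s⁻¹

Coriolis parameter at 49°N:
f = 2Ω sin φ = 2 × 7.29×10⁻⁵ × sin 49° = 1.10×10⁻⁴ s⁻¹
Pressure gradient: |∂P/∂n| = 600 Pa / 580000 m = 1.03×10⁻³ Pa/m
Geostrophic balance (pressure-gradient force = Coriolis force):
V_g = (1/(fρ)) |∂P/∂n| = 1.03×10⁻³ / (1.10×10⁻⁴ × 1.21) = 7.77 m/s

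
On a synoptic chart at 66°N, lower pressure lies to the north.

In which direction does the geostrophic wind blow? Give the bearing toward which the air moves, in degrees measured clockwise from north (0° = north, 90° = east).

090°

The pressure-gradient force points toward the north (bearing 000°).
Geostrophic balance: in the Northern Hemisphere the Coriolis force deflects motion to the right, so the geostrophic wind blows 90° to the right of the pressure-gradient force (low pressure on the left).
Rotating 000° by 90° clockwise gives 090° — the wind blows toward the east.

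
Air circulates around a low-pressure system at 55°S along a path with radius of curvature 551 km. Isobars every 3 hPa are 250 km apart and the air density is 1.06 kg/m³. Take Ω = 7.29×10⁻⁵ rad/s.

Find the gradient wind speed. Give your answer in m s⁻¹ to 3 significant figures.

8.41 m s⁻¹

Coriolis parameter at 55°S:
f = 2Ω sin φ = 2 × 7.29×10⁻⁵ × sin 55° = 1.19×10⁻⁴ s⁻¹
Pressure gradient: |∂P/∂n| = 300 Pa / 250000 m = 1.20×10⁻³ Pa/m
Geostrophic speed: V_g = |∂P/∂n|/(fρ) = 1.20×10⁻³/(1.19×10⁻⁴ × 1.06) = 9.48 m/s
Around a low, centrifugal force acts outward with Coriolis, so pressure-gradient force balances both:
(1/ρ)|∂P/∂n| = fV + V²/R  →  V² + fR·V − fR·V_g = 0
With fR = 1.19×10⁻⁴ × 551×10³ m = 65.8 m/s:
V = [−fR + √((fR)² + 4 fR V_g)]/2 = [−65.8 + √(65.8² + 4×65.8×9.48)]/2 = 8.41 m/s
Subgeostrophic (V < V_g = 9.48 m/s), as expected around a low.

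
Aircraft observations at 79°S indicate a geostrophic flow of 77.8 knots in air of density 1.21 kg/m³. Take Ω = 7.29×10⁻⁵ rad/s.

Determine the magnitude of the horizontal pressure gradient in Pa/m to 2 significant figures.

6.9×10⁻³ Pa/m

Coriolis parameter at 79°S:
f = 2Ω sin φ = 2 × 7.29×10⁻⁵ × sin 79° = 1.43×10⁻⁴ s⁻¹
Wind speed in SI: 77.8 knots = 40.0 m/s
Geostrophic balance rearranged: |∂P/∂n| = f ρ V_g
|∂P/∂n| = 1.43×10⁻⁴ × 1.21 × 40.0 = 6.93×10⁻³ Pa/m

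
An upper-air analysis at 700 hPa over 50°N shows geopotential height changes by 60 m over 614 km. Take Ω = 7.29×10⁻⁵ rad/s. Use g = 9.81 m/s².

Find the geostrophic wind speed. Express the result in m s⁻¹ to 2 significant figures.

Coriolis parameter at 50°N:
f = 2Ω sin φ = 2 × 7.29×10⁻⁵ × sin 50° = 1.12×10⁻⁴ s⁻¹
Height gradient: |∂Z/∂n| = 60 m / 614000 m = 9.77×10⁻⁵
On a pressure surface, geostrophic balance gives V_g = (g/f)|∂Z/∂n|:
V_g = 9.81 × 9.77×10⁻⁵ / 1.12×10⁻⁴ = 8.58 m/s

8.6 m s⁻¹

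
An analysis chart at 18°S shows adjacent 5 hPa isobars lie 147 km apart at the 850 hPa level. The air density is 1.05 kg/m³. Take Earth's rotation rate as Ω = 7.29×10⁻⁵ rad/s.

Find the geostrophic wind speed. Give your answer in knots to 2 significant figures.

140 knots

Coriolis parameter at 18°S:
f = 2Ω sin φ = 2 × 7.29×10⁻⁵ × sin 18° = 4.51×10⁻⁵ s⁻¹
Pressure gradient: |∂P/∂n| = 500 Pa / 147000 m = 3.40×10⁻³ Pa/m
Geostrophic balance (pressure-gradient force = Coriolis force):
V_g = (1/(fρ)) |∂P/∂n| = 3.40×10⁻³ / (4.51×10⁻⁵ × 1.05) = 71.9 m/s
Converting: 71.9 m/s × 1.944 = 140 knots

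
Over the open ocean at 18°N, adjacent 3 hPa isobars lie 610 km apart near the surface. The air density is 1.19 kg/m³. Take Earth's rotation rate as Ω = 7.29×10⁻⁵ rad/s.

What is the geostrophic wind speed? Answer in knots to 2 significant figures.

18 knots

Coriolis parameter at 18°N:
f = 2Ω sin φ = 2 × 7.29×10⁻⁵ × sin 18° = 4.51×10⁻⁵ s⁻¹
Pressure gradient: |∂P/∂n| = 300 Pa / 610000 m = 4.92×10⁻⁴ Pa/m
Geostrophic balance (pressure-gradient force = Coriolis force):
V_g = (1/(fρ)) |∂P/∂n| = 4.92×10⁻⁴ / (4.51×10⁻⁵ × 1.19) = 9.17 m/s
Converting: 9.17 m/s × 1.944 = 18 knots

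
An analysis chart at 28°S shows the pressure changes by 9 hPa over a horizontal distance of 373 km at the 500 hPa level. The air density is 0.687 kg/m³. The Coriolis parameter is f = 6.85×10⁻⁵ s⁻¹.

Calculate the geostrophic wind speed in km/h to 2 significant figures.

180 km/h

Pressure gradient: |∂P/∂n| = 900 Pa / 373000 m = 2.41×10⁻³ Pa/m
Geostrophic balance (pressure-gradient force = Coriolis force):
V_g = (1/(fρ)) |∂P/∂n| = 2.41×10⁻³ / (6.85×10⁻⁵ × 0.687) = 51.3 m/s
Converting: 51.3 m/s × 3.6 = 180 km/h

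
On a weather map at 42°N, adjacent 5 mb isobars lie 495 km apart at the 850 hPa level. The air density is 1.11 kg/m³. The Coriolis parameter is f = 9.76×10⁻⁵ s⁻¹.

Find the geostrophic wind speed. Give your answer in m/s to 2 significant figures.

Pressure gradient: |∂P/∂n| = 500 Pa / 495000 m = 1.01×10⁻³ Pa/m
Geostrophic balance (pressure-gradient force = Coriolis force):
V_g = (1/(fρ)) |∂P/∂n| = 1.01×10⁻³ / (9.76×10⁻⁵ × 1.11) = 9.32 m/s

9.3 m/s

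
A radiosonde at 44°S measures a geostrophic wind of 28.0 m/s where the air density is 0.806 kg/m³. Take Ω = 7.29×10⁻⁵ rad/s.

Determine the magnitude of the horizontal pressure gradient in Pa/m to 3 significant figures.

Coriolis parameter at 44°S:
f = 2Ω sin φ = 2 × 7.29×10⁻⁵ × sin 44° = 1.01×10⁻⁴ s⁻¹
Geostrophic balance rearranged: |∂P/∂n| = f ρ V_g
|∂P/∂n| = 1.01×10⁻⁴ × 0.806 × 28.0 = 2.29×10⁻³ Pa/m

2.29×10⁻³ Pa/m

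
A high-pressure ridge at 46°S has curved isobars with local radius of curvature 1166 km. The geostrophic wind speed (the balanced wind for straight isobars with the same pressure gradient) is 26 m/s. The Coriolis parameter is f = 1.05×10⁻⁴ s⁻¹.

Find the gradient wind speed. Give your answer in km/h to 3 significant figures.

135 km/h

Around a high, pressure-gradient force acts outward with centrifugal, so Coriolis balances both:
fV = (1/ρ)|∂P/∂n| + V²/R  →  V² − fR·V + fR·V_g = 0
With fR = 1.05×10⁻⁴ × 1166×10³ m = 122 m/s:
V = [fR − √((fR)² − 4 fR V_g)]/2 = [122 − √(122² − 4×122×26)]/2 = 37.5 m/s
Supergeostrophic (V > V_g = 26 m/s), as expected around a high.
Converting: 37.5 m/s × 3.6 = 135 km/h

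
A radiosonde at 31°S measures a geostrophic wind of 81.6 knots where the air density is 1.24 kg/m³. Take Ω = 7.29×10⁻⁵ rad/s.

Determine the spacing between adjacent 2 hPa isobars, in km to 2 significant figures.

Coriolis parameter at 31°S:
f = 2Ω sin φ = 2 × 7.29×10⁻⁵ × sin 31° = 7.51×10⁻⁵ s⁻¹
Wind speed in SI: 81.6 knots = 42.0 m/s
Geostrophic balance rearranged: |∂P/∂n| = f ρ V_g
|∂P/∂n| = 7.51×10⁻⁵ × 1.24 × 42.0 = 3.91×10⁻³ Pa/m
Isobar spacing: Δn = ΔP/|∂P/∂n| = 200 Pa / 3.91×10⁻³ Pa/m = 51166 m ≈ 51 km

51 km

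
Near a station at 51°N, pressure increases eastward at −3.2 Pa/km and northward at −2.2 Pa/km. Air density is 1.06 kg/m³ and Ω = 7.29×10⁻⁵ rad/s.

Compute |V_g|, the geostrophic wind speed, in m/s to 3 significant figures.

32.3 m/s

Coriolis parameter at 51°N:
f = 2Ω sin φ = 2 × 7.29×10⁻⁵ × sin 51° = 1.13×10⁻⁴ s⁻¹
Component geostrophic relations (x east, y north):
u_g = −(1/(fρ)) ∂P/∂y,  v_g = (1/(fρ)) ∂P/∂x
u_g = −(−2.2×10⁻³)/(1.13×10⁻⁴ × 1.06) = 18.3 m/s;  v_g = (−3.2×10⁻³)/(1.13×10⁻⁴ × 1.06) = −26.6 m/s
|V_g| = √(u_g² + v_g²) = 32.3 m/s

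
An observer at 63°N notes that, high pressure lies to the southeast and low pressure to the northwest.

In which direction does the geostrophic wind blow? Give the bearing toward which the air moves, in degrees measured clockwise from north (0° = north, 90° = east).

045°

The pressure-gradient force points toward the northwest (bearing 315°).
Geostrophic balance: in the Northern Hemisphere the Coriolis force deflects motion to the right, so the geostrophic wind blows 90° to the right of the pressure-gradient force (low pressure on the left).
Rotating 315° by 90° clockwise gives 045° — the wind blows toward the northeast.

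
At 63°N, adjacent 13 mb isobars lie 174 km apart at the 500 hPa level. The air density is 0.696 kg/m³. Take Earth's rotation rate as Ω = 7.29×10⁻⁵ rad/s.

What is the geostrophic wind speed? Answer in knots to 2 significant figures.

Coriolis parameter at 63°N:
f = 2Ω sin φ = 2 × 7.29×10⁻⁵ × sin 63° = 1.30×10⁻⁴ s⁻¹
Pressure gradient: |∂P/∂n| = 1300 Pa / 174000 m = 7.47×10⁻³ Pa/m
Geostrophic balance (pressure-gradient force = Coriolis force):
V_g = (1/(fρ)) |∂P/∂n| = 7.47×10⁻³ / (1.30×10⁻⁴ × 0.696) = 82.6 m/s
Converting: 82.6 m/s × 1.944 = 160 knots

160 knots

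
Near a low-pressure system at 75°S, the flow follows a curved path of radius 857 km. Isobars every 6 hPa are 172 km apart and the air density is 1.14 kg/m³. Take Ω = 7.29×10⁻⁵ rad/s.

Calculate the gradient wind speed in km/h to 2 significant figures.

Coriolis parameter at 75°S:
f = 2Ω sin φ = 2 × 7.29×10⁻⁵ × sin 75° = 1.41×10⁻⁴ s⁻¹
Pressure gradient: |∂P/∂n| = 600 Pa / 172000 m = 3.49×10⁻³ Pa/m
Geostrophic speed: V_g = |∂P/∂n|/(fρ) = 3.49×10⁻³/(1.41×10⁻⁴ × 1.14) = 21.7 m/s
Around a low, centrifugal force acts outward with Coriolis, so pressure-gradient force balances both:
(1/ρ)|∂P/∂n| = fV + V²/R  →  V² + fR·V − fR·V_g = 0
With fR = 1.41×10⁻⁴ × 857×10³ m = 121 m/s:
V = [−fR + √((fR)² + 4 fR V_g)]/2 = [−121 + √(121² + 4×121×21.7)]/2 = 18.8 m/s
Subgeostrophic (V < V_g = 21.7 m/s), as expected around a low.
Converting: 18.8 m/s × 3.6 = 68 km/h

68 km/h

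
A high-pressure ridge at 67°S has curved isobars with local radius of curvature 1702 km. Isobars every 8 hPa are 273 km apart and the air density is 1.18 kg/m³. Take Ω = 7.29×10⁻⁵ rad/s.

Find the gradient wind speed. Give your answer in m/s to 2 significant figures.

Coriolis parameter at 67°S:
f = 2Ω sin φ = 2 × 7.29×10⁻⁵ × sin 67° = 1.34×10⁻⁴ s⁻¹
Pressure gradient: |∂P/∂n| = 800 Pa / 273000 m = 2.93×10⁻³ Pa/m
Geostrophic speed: V_g = |∂P/∂n|/(fρ) = 2.93×10⁻³/(1.34×10⁻⁴ × 1.18) = 18.5 m/s
Around a high, pressure-gradient force acts outward with centrifugal, so Coriolis balances both:
fV = (1/ρ)|∂P/∂n| + V²/R  →  V² − fR·V + fR·V_g = 0
With fR = 1.34×10⁻⁴ × 1702×10³ m = 228 m/s:
V = [fR − √((fR)² − 4 fR V_g)]/2 = [228 − √(228² − 4×228×18.5)]/2 = 20.3 m/s
Supergeostrophic (V > V_g = 18.5 m/s), as expected around a high.

20 m/s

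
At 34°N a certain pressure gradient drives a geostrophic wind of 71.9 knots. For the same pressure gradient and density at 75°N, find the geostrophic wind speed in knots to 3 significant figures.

With the same pressure gradient and density, V_g ∝ 1/f ∝ 1/sin φ.
V₂ = V₁ · sin φ₁ / sin φ₂ = 71.9 × sin 34° / sin 75°
V₂ = 71.9 × 0.5592/0.9659 = 41.6 knots

41.6 knots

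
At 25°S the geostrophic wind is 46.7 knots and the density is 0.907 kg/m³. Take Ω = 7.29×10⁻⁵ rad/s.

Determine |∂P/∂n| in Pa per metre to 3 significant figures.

Coriolis parameter at 25°S:
f = 2Ω sin φ = 2 × 7.29×10⁻⁵ × sin 25° = 6.16×10⁻⁵ s⁻¹
Wind speed in SI: 46.7 knots = 24.0 m/s
Geostrophic balance rearranged: |∂P/∂n| = f ρ V_g
|∂P/∂n| = 6.16×10⁻⁵ × 0.907 × 24.0 = 1.34×10⁻³ Pa/m

1.34×10⁻³ Pa/m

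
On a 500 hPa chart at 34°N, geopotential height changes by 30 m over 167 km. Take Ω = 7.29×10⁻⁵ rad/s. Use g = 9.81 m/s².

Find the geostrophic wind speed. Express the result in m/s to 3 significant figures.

21.6 m/s

Coriolis parameter at 34°N:
f = 2Ω sin φ = 2 × 7.29×10⁻⁵ × sin 34° = 8.15×10⁻⁵ s⁻¹
Height gradient: |∂Z/∂n| = 30 m / 167000 m = 1.80×10⁻⁴
On a pressure surface, geostrophic balance gives V_g = (g/f)|∂Z/∂n|:
V_g = 9.81 × 1.80×10⁻⁴ / 8.15×10⁻⁵ = 21.6 m/s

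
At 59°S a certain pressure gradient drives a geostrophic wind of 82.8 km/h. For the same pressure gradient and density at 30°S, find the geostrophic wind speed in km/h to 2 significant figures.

140 km/h

With the same pressure gradient and density, V_g ∝ 1/f ∝ 1/sin φ.
V₂ = V₁ · sin φ₁ / sin φ₂ = 82.8 × sin 59° / sin 30°
V₂ = 82.8 × 0.8572/0.5000 = 140 km/h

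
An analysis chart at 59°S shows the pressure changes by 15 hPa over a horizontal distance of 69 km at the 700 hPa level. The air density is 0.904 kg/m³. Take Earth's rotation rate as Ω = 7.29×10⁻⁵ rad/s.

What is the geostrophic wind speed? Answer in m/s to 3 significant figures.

Coriolis parameter at 59°S:
f = 2Ω sin φ = 2 × 7.29×10⁻⁵ × sin 59° = 1.25×10⁻⁴ s⁻¹
Pressure gradient: |∂P/∂n| = 1500 Pa / 69000 m = 2.17×10⁻² Pa/m
Geostrophic balance (pressure-gradient force = Coriolis force):
V_g = (1/(fρ)) |∂P/∂n| = 2.17×10⁻² / (1.25×10⁻⁴ × 0.904) = 192 m/s

192 m/s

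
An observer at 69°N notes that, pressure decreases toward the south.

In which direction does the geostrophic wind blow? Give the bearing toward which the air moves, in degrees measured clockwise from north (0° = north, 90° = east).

270°

The pressure-gradient force points toward the south (bearing 180°).
Geostrophic balance: in the Northern Hemisphere the Coriolis force deflects motion to the right, so the geostrophic wind blows 90° to the right of the pressure-gradient force (low pressure on the left).
Rotating 180° by 90° clockwise gives 270° — the wind blows toward the west.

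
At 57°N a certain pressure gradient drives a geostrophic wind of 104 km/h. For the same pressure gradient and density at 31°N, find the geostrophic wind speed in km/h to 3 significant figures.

169 km/h

With the same pressure gradient and density, V_g ∝ 1/f ∝ 1/sin φ.
V₂ = V₁ · sin φ₁ / sin φ₂ = 104 × sin 57° / sin 31°
V₂ = 104 × 0.8387/0.5150 = 169 km/h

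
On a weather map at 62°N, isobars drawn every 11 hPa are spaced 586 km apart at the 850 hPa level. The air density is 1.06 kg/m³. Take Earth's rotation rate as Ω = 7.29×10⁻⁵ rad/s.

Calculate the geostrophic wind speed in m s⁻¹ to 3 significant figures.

13.8 m s⁻¹

Coriolis parameter at 62°N:
f = 2Ω sin φ = 2 × 7.29×10⁻⁵ × sin 62° = 1.29×10⁻⁴ s⁻¹
Pressure gradient: |∂P/∂n| = 1100 Pa / 586000 m = 1.88×10⁻³ Pa/m
Geostrophic balance (pressure-gradient force = Coriolis force):
V_g = (1/(fρ)) |∂P/∂n| = 1.88×10⁻³ / (1.29×10⁻⁴ × 1.06) = 13.8 m/s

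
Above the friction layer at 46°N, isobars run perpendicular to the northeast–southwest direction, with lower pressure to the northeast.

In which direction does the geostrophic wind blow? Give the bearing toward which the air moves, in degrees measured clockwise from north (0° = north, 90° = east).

135°

The pressure-gradient force points toward the northeast (bearing 045°).
Geostrophic balance: in the Northern Hemisphere the Coriolis force deflects motion to the right, so the geostrophic wind blows 90° to the right of the pressure-gradient force (low pressure on the left).
Rotating 045° by 90° clockwise gives 135° — the wind blows toward the southeast.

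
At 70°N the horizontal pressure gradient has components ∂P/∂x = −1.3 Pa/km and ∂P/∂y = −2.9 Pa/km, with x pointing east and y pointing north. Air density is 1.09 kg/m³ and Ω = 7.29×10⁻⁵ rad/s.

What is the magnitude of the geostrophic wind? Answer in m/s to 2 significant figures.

Coriolis parameter at 70°N:
f = 2Ω sin φ = 2 × 7.29×10⁻⁵ × sin 70° = 1.37×10⁻⁴ s⁻¹
Component geostrophic relations (x east, y north):
u_g = −(1/(fρ)) ∂P/∂y,  v_g = (1/(fρ)) ∂P/∂x
u_g = −(−2.9×10⁻³)/(1.37×10⁻⁴ × 1.09) = 19.4 m/s;  v_g = (−1.3×10⁻³)/(1.37×10⁻⁴ × 1.09) = −8.71 m/s
|V_g| = √(u_g² + v_g²) = 21.3 m/s

21 m/s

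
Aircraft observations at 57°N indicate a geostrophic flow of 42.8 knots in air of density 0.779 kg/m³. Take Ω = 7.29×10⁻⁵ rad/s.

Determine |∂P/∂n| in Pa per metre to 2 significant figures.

2.1×10⁻³ Pa/m

Coriolis parameter at 57°N:
f = 2Ω sin φ = 2 × 7.29×10⁻⁵ × sin 57° = 1.22×10⁻⁴ s⁻¹
Wind speed in SI: 42.8 knots = 22.0 m/s
Geostrophic balance rearranged: |∂P/∂n| = f ρ V_g
|∂P/∂n| = 1.22×10⁻⁴ × 0.779 × 22.0 = 2.10×10⁻³ Pa/m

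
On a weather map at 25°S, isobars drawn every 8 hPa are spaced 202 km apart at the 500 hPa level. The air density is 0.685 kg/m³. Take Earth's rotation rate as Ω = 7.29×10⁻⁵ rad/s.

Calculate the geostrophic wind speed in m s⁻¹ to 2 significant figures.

94 m s⁻¹

Coriolis parameter at 25°S:
f = 2Ω sin φ = 2 × 7.29×10⁻⁵ × sin 25° = 6.16×10⁻⁵ s⁻¹
Pressure gradient: |∂P/∂n| = 800 Pa / 202000 m = 3.96×10⁻³ Pa/m
Geostrophic balance (pressure-gradient force = Coriolis force):
V_g = (1/(fρ)) |∂P/∂n| = 3.96×10⁻³ / (6.16×10⁻⁵ × 0.685) = 93.8 m/s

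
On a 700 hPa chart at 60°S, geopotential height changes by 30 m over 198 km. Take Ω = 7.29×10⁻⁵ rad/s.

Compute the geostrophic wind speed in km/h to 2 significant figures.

42 km/h

Coriolis parameter at 60°S:
f = 2Ω sin φ = 2 × 7.29×10⁻⁵ × sin 60° = 1.26×10⁻⁴ s⁻¹
Height gradient: |∂Z/∂n| = 30 m / 198000 m = 1.52×10⁻⁴
On a pressure surface, geostrophic balance gives V_g = (g/f)|∂Z/∂n|:
V_g = 9.81 × 1.52×10⁻⁴ / 1.26×10⁻⁴ = 11.8 m/s
Converting: 11.8 m/s × 3.6 = 42 km/h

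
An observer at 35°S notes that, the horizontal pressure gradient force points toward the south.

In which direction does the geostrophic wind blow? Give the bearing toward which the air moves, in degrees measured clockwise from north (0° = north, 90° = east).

The pressure-gradient force points toward the south (bearing 180°).
Geostrophic balance: in the Southern Hemisphere the Coriolis force deflects motion to the left, so the geostrophic wind blows 90° to the left of the pressure-gradient force (low pressure on the right).
Rotating 180° by 90° counterclockwise gives 090° — the wind blows toward the east.

090°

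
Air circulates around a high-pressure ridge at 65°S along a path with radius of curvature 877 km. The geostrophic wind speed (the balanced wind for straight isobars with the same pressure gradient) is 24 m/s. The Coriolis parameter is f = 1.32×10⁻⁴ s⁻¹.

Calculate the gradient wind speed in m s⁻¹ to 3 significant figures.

Around a high, pressure-gradient force acts outward with centrifugal, so Coriolis balances both:
fV = (1/ρ)|∂P/∂n| + V²/R  →  V² − fR·V + fR·V_g = 0
With fR = 1.32×10⁻⁴ × 877×10³ m = 116 m/s:
V = [fR − √((fR)² − 4 fR V_g)]/2 = [116 − √(116² − 4×116×24)]/2 = 34 m/s
Supergeostrophic (V > V_g = 24 m/s), as expected around a high.

34.0 m s⁻¹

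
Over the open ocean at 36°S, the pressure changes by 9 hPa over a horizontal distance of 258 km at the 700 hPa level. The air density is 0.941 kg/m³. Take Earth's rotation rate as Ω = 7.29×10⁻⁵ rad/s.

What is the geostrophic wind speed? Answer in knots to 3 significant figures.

Coriolis parameter at 36°S:
f = 2Ω sin φ = 2 × 7.29×10⁻⁵ × sin 36° = 8.57×10⁻⁵ s⁻¹
Pressure gradient: |∂P/∂n| = 900 Pa / 258000 m = 3.49×10⁻³ Pa/m
Geostrophic balance (pressure-gradient force = Coriolis force):
V_g = (1/(fρ)) |∂P/∂n| = 3.49×10⁻³ / (8.57×10⁻⁵ × 0.941) = 43.3 m/s
Converting: 43.3 m/s × 1.944 = 84.1 knots

84.1 knots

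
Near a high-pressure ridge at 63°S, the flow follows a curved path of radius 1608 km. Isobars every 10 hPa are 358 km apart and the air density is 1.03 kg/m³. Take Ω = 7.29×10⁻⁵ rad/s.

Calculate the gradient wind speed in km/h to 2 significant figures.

85 km/h

Coriolis parameter at 63°S:
f = 2Ω sin φ = 2 × 7.29×10⁻⁵ × sin 63° = 1.30×10⁻⁴ s⁻¹
Pressure gradient: |∂P/∂n| = 1000 Pa / 358000 m = 2.79×10⁻³ Pa/m
Geostrophic speed: V_g = |∂P/∂n|/(fρ) = 2.79×10⁻³/(1.30×10⁻⁴ × 1.03) = 20.9 m/s
Around a high, pressure-gradient force acts outward with centrifugal, so Coriolis balances both:
fV = (1/ρ)|∂P/∂n| + V²/R  →  V² − fR·V + fR·V_g = 0
With fR = 1.30×10⁻⁴ × 1608×10³ m = 209 m/s:
V = [fR − √((fR)² − 4 fR V_g)]/2 = [209 − √(209² − 4×209×20.9)]/2 = 23.5 m/s
Supergeostrophic (V > V_g = 20.9 m/s), as expected around a high.
Converting: 23.5 m/s × 3.6 = 85 km/h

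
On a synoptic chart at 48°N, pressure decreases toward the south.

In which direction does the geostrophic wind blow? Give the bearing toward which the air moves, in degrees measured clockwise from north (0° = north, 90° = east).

270°

The pressure-gradient force points toward the south (bearing 180°).
Geostrophic balance: in the Northern Hemisphere the Coriolis force deflects motion to the right, so the geostrophic wind blows 90° to the right of the pressure-gradient force (low pressure on the left).
Rotating 180° by 90° clockwise gives 270° — the wind blows toward the west.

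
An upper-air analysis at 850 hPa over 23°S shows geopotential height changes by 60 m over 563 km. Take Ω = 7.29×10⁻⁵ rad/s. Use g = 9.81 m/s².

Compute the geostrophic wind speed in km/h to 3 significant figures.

66.1 km/h

Coriolis parameter at 23°S:
f = 2Ω sin φ = 2 × 7.29×10⁻⁵ × sin 23° = 5.70×10⁻⁵ s⁻¹
Height gradient: |∂Z/∂n| = 60 m / 563000 m = 1.07×10⁻⁴
On a pressure surface, geostrophic balance gives V_g = (g/f)|∂Z/∂n|:
V_g = 9.81 × 1.07×10⁻⁴ / 5.70×10⁻⁵ = 18.4 m/s
Converting: 18.4 m/s × 3.6 = 66.1 km/h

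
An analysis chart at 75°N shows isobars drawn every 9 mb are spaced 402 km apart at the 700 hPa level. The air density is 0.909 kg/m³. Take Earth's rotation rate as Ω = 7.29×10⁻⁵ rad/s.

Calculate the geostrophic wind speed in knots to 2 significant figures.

Coriolis parameter at 75°N:
f = 2Ω sin φ = 2 × 7.29×10⁻⁵ × sin 75° = 1.41×10⁻⁴ s⁻¹
Pressure gradient: |∂P/∂n| = 900 Pa / 402000 m = 2.24×10⁻³ Pa/m
Geostrophic balance (pressure-gradient force = Coriolis force):
V_g = (1/(fρ)) |∂P/∂n| = 2.24×10⁻³ / (1.41×10⁻⁴ × 0.909) = 17.5 m/s
Converting: 17.5 m/s × 1.944 = 34 knots

34 knots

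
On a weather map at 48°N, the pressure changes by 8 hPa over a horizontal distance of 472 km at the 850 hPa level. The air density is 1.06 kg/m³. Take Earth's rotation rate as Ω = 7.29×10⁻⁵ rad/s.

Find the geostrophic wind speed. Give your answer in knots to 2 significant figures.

Coriolis parameter at 48°N:
f = 2Ω sin φ = 2 × 7.29×10⁻⁵ × sin 48° = 1.08×10⁻⁴ s⁻¹
Pressure gradient: |∂P/∂n| = 800 Pa / 472000 m = 1.69×10⁻³ Pa/m
Geostrophic balance (pressure-gradient force = Coriolis force):
V_g = (1/(fρ)) |∂P/∂n| = 1.69×10⁻³ / (1.08×10⁻⁴ × 1.06) = 14.8 m/s
Converting: 14.8 m/s × 1.944 = 29 knots

29 knots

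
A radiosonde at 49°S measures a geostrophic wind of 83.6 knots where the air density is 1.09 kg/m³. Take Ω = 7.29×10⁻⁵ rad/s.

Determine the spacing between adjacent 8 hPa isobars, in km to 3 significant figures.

Coriolis parameter at 49°S:
f = 2Ω sin φ = 2 × 7.29×10⁻⁵ × sin 49° = 1.10×10⁻⁴ s⁻¹
Wind speed in SI: 83.6 knots = 43.0 m/s
Geostrophic balance rearranged: |∂P/∂n| = f ρ V_g
|∂P/∂n| = 1.10×10⁻⁴ × 1.09 × 43.0 = 5.16×10⁻³ Pa/m
Isobar spacing: Δn = ΔP/|∂P/∂n| = 800 Pa / 5.16×10⁻³ Pa/m = 155089 m ≈ 155 km

155 km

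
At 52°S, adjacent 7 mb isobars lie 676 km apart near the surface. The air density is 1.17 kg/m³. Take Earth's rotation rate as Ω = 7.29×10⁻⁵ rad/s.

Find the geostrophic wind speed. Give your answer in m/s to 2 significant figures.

Coriolis parameter at 52°S:
f = 2Ω sin φ = 2 × 7.29×10⁻⁵ × sin 52° = 1.15×10⁻⁴ s⁻¹
Pressure gradient: |∂P/∂n| = 700 Pa / 676000 m = 1.04×10⁻³ Pa/m
Geostrophic balance (pressure-gradient force = Coriolis force):
V_g = (1/(fρ)) |∂P/∂n| = 1.04×10⁻³ / (1.15×10⁻⁴ × 1.17) = 7.70 m/s

7.7 m/s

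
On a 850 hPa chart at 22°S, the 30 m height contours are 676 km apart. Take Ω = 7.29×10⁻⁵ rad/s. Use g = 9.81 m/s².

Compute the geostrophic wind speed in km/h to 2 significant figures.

Coriolis parameter at 22°S:
f = 2Ω sin φ = 2 × 7.29×10⁻⁵ × sin 22° = 5.46×10⁻⁵ s⁻¹
Height gradient: |∂Z/∂n| = 30 m / 676000 m = 4.44×10⁻⁵
On a pressure surface, geostrophic balance gives V_g = (g/f)|∂Z/∂n|:
V_g = 9.81 × 4.44×10⁻⁵ / 5.46×10⁻⁵ = 7.97 m/s
Converting: 7.97 m/s × 3.6 = 29 km/h

29 km/h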